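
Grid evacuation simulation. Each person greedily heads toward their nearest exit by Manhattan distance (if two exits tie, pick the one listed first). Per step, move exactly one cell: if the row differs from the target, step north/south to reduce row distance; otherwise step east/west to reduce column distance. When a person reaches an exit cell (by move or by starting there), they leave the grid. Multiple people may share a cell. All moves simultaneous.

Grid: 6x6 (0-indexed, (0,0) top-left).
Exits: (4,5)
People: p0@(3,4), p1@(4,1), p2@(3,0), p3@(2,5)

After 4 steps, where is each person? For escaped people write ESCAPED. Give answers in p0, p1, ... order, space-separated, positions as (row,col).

Step 1: p0:(3,4)->(4,4) | p1:(4,1)->(4,2) | p2:(3,0)->(4,0) | p3:(2,5)->(3,5)
Step 2: p0:(4,4)->(4,5)->EXIT | p1:(4,2)->(4,3) | p2:(4,0)->(4,1) | p3:(3,5)->(4,5)->EXIT
Step 3: p0:escaped | p1:(4,3)->(4,4) | p2:(4,1)->(4,2) | p3:escaped
Step 4: p0:escaped | p1:(4,4)->(4,5)->EXIT | p2:(4,2)->(4,3) | p3:escaped

ESCAPED ESCAPED (4,3) ESCAPED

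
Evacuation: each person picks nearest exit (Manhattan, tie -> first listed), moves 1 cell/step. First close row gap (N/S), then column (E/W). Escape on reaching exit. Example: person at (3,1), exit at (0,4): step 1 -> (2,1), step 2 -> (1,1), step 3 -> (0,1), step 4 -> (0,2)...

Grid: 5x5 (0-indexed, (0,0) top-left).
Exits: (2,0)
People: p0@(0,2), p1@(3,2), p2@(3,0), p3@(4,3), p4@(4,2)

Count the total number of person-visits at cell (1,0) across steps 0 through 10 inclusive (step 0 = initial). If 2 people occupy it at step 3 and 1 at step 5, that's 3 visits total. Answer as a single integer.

Step 0: p0@(0,2) p1@(3,2) p2@(3,0) p3@(4,3) p4@(4,2) -> at (1,0): 0 [-], cum=0
Step 1: p0@(1,2) p1@(2,2) p2@ESC p3@(3,3) p4@(3,2) -> at (1,0): 0 [-], cum=0
Step 2: p0@(2,2) p1@(2,1) p2@ESC p3@(2,3) p4@(2,2) -> at (1,0): 0 [-], cum=0
Step 3: p0@(2,1) p1@ESC p2@ESC p3@(2,2) p4@(2,1) -> at (1,0): 0 [-], cum=0
Step 4: p0@ESC p1@ESC p2@ESC p3@(2,1) p4@ESC -> at (1,0): 0 [-], cum=0
Step 5: p0@ESC p1@ESC p2@ESC p3@ESC p4@ESC -> at (1,0): 0 [-], cum=0
Total visits = 0

Answer: 0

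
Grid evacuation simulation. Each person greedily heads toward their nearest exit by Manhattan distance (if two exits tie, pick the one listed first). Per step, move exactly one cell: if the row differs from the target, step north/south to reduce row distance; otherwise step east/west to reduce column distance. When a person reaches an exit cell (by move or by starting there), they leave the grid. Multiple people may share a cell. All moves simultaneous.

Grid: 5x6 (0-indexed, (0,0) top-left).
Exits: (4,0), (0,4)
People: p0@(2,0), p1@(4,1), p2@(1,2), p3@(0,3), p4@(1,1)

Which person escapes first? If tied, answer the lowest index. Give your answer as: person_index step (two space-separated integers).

Step 1: p0:(2,0)->(3,0) | p1:(4,1)->(4,0)->EXIT | p2:(1,2)->(0,2) | p3:(0,3)->(0,4)->EXIT | p4:(1,1)->(2,1)
Step 2: p0:(3,0)->(4,0)->EXIT | p1:escaped | p2:(0,2)->(0,3) | p3:escaped | p4:(2,1)->(3,1)
Step 3: p0:escaped | p1:escaped | p2:(0,3)->(0,4)->EXIT | p3:escaped | p4:(3,1)->(4,1)
Step 4: p0:escaped | p1:escaped | p2:escaped | p3:escaped | p4:(4,1)->(4,0)->EXIT
Exit steps: [2, 1, 3, 1, 4]
First to escape: p1 at step 1

Answer: 1 1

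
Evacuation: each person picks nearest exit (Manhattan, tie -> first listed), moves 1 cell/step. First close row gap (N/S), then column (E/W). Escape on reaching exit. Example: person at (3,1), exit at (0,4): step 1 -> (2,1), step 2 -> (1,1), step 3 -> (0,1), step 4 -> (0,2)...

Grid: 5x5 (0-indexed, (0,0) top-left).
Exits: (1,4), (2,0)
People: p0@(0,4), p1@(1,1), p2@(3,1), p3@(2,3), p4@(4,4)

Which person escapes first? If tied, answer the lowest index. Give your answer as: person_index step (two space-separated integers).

Step 1: p0:(0,4)->(1,4)->EXIT | p1:(1,1)->(2,1) | p2:(3,1)->(2,1) | p3:(2,3)->(1,3) | p4:(4,4)->(3,4)
Step 2: p0:escaped | p1:(2,1)->(2,0)->EXIT | p2:(2,1)->(2,0)->EXIT | p3:(1,3)->(1,4)->EXIT | p4:(3,4)->(2,4)
Step 3: p0:escaped | p1:escaped | p2:escaped | p3:escaped | p4:(2,4)->(1,4)->EXIT
Exit steps: [1, 2, 2, 2, 3]
First to escape: p0 at step 1

Answer: 0 1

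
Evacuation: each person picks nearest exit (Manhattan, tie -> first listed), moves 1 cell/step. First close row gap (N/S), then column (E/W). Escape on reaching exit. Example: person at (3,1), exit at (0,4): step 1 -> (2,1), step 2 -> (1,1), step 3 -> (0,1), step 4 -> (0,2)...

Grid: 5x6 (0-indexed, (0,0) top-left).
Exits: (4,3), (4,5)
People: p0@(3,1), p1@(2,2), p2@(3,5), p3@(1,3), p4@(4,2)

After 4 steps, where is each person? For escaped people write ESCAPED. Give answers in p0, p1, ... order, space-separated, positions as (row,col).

Step 1: p0:(3,1)->(4,1) | p1:(2,2)->(3,2) | p2:(3,5)->(4,5)->EXIT | p3:(1,3)->(2,3) | p4:(4,2)->(4,3)->EXIT
Step 2: p0:(4,1)->(4,2) | p1:(3,2)->(4,2) | p2:escaped | p3:(2,3)->(3,3) | p4:escaped
Step 3: p0:(4,2)->(4,3)->EXIT | p1:(4,2)->(4,3)->EXIT | p2:escaped | p3:(3,3)->(4,3)->EXIT | p4:escaped

ESCAPED ESCAPED ESCAPED ESCAPED ESCAPED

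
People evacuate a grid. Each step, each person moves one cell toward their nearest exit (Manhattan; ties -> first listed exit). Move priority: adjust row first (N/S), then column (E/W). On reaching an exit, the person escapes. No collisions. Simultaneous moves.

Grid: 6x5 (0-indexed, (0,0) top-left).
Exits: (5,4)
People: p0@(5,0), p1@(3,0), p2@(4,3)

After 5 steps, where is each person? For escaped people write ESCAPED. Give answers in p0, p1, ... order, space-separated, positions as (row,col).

Step 1: p0:(5,0)->(5,1) | p1:(3,0)->(4,0) | p2:(4,3)->(5,3)
Step 2: p0:(5,1)->(5,2) | p1:(4,0)->(5,0) | p2:(5,3)->(5,4)->EXIT
Step 3: p0:(5,2)->(5,3) | p1:(5,0)->(5,1) | p2:escaped
Step 4: p0:(5,3)->(5,4)->EXIT | p1:(5,1)->(5,2) | p2:escaped
Step 5: p0:escaped | p1:(5,2)->(5,3) | p2:escaped

ESCAPED (5,3) ESCAPED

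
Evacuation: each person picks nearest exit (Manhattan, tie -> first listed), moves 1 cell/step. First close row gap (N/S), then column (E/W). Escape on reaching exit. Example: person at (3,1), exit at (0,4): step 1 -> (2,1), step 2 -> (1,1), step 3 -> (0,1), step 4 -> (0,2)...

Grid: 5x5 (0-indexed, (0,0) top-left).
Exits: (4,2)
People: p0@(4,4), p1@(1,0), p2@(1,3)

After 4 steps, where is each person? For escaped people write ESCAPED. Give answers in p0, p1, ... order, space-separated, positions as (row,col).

Step 1: p0:(4,4)->(4,3) | p1:(1,0)->(2,0) | p2:(1,3)->(2,3)
Step 2: p0:(4,3)->(4,2)->EXIT | p1:(2,0)->(3,0) | p2:(2,3)->(3,3)
Step 3: p0:escaped | p1:(3,0)->(4,0) | p2:(3,3)->(4,3)
Step 4: p0:escaped | p1:(4,0)->(4,1) | p2:(4,3)->(4,2)->EXIT

ESCAPED (4,1) ESCAPED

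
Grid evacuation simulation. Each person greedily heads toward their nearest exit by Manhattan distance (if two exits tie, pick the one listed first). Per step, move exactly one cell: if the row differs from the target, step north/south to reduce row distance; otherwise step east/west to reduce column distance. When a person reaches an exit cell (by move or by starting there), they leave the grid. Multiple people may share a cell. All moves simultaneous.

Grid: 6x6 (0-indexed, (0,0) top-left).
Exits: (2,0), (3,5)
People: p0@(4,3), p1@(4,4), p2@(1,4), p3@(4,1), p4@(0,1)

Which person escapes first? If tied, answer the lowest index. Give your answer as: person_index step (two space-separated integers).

Answer: 1 2

Derivation:
Step 1: p0:(4,3)->(3,3) | p1:(4,4)->(3,4) | p2:(1,4)->(2,4) | p3:(4,1)->(3,1) | p4:(0,1)->(1,1)
Step 2: p0:(3,3)->(3,4) | p1:(3,4)->(3,5)->EXIT | p2:(2,4)->(3,4) | p3:(3,1)->(2,1) | p4:(1,1)->(2,1)
Step 3: p0:(3,4)->(3,5)->EXIT | p1:escaped | p2:(3,4)->(3,5)->EXIT | p3:(2,1)->(2,0)->EXIT | p4:(2,1)->(2,0)->EXIT
Exit steps: [3, 2, 3, 3, 3]
First to escape: p1 at step 2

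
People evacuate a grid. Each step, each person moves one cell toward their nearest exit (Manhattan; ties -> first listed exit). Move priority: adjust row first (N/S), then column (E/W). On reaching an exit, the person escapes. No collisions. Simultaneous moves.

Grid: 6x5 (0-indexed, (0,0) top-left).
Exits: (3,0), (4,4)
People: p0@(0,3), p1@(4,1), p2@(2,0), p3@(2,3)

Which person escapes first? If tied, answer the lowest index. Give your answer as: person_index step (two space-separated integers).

Step 1: p0:(0,3)->(1,3) | p1:(4,1)->(3,1) | p2:(2,0)->(3,0)->EXIT | p3:(2,3)->(3,3)
Step 2: p0:(1,3)->(2,3) | p1:(3,1)->(3,0)->EXIT | p2:escaped | p3:(3,3)->(4,3)
Step 3: p0:(2,3)->(3,3) | p1:escaped | p2:escaped | p3:(4,3)->(4,4)->EXIT
Step 4: p0:(3,3)->(4,3) | p1:escaped | p2:escaped | p3:escaped
Step 5: p0:(4,3)->(4,4)->EXIT | p1:escaped | p2:escaped | p3:escaped
Exit steps: [5, 2, 1, 3]
First to escape: p2 at step 1

Answer: 2 1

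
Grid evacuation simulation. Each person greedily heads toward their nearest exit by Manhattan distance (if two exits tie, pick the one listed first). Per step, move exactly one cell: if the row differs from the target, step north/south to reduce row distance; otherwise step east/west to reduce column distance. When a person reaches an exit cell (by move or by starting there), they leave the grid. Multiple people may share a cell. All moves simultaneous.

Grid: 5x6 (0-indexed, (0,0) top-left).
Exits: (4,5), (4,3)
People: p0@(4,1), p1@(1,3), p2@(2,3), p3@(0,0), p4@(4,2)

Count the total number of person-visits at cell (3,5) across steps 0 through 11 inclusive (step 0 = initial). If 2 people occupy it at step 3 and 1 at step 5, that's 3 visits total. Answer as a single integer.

Answer: 0

Derivation:
Step 0: p0@(4,1) p1@(1,3) p2@(2,3) p3@(0,0) p4@(4,2) -> at (3,5): 0 [-], cum=0
Step 1: p0@(4,2) p1@(2,3) p2@(3,3) p3@(1,0) p4@ESC -> at (3,5): 0 [-], cum=0
Step 2: p0@ESC p1@(3,3) p2@ESC p3@(2,0) p4@ESC -> at (3,5): 0 [-], cum=0
Step 3: p0@ESC p1@ESC p2@ESC p3@(3,0) p4@ESC -> at (3,5): 0 [-], cum=0
Step 4: p0@ESC p1@ESC p2@ESC p3@(4,0) p4@ESC -> at (3,5): 0 [-], cum=0
Step 5: p0@ESC p1@ESC p2@ESC p3@(4,1) p4@ESC -> at (3,5): 0 [-], cum=0
Step 6: p0@ESC p1@ESC p2@ESC p3@(4,2) p4@ESC -> at (3,5): 0 [-], cum=0
Step 7: p0@ESC p1@ESC p2@ESC p3@ESC p4@ESC -> at (3,5): 0 [-], cum=0
Total visits = 0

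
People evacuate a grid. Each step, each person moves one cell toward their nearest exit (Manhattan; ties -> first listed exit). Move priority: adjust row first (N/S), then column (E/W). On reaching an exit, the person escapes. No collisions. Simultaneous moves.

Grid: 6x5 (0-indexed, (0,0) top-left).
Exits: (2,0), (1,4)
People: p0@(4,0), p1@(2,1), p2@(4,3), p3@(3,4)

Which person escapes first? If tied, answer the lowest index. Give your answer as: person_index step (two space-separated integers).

Step 1: p0:(4,0)->(3,0) | p1:(2,1)->(2,0)->EXIT | p2:(4,3)->(3,3) | p3:(3,4)->(2,4)
Step 2: p0:(3,0)->(2,0)->EXIT | p1:escaped | p2:(3,3)->(2,3) | p3:(2,4)->(1,4)->EXIT
Step 3: p0:escaped | p1:escaped | p2:(2,3)->(1,3) | p3:escaped
Step 4: p0:escaped | p1:escaped | p2:(1,3)->(1,4)->EXIT | p3:escaped
Exit steps: [2, 1, 4, 2]
First to escape: p1 at step 1

Answer: 1 1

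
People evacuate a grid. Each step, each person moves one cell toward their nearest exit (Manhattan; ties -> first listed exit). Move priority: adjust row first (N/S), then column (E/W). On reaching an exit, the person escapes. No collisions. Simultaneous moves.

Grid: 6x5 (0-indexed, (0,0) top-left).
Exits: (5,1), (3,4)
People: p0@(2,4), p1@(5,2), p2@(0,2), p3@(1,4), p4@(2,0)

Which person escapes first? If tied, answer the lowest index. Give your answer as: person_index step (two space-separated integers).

Step 1: p0:(2,4)->(3,4)->EXIT | p1:(5,2)->(5,1)->EXIT | p2:(0,2)->(1,2) | p3:(1,4)->(2,4) | p4:(2,0)->(3,0)
Step 2: p0:escaped | p1:escaped | p2:(1,2)->(2,2) | p3:(2,4)->(3,4)->EXIT | p4:(3,0)->(4,0)
Step 3: p0:escaped | p1:escaped | p2:(2,2)->(3,2) | p3:escaped | p4:(4,0)->(5,0)
Step 4: p0:escaped | p1:escaped | p2:(3,2)->(3,3) | p3:escaped | p4:(5,0)->(5,1)->EXIT
Step 5: p0:escaped | p1:escaped | p2:(3,3)->(3,4)->EXIT | p3:escaped | p4:escaped
Exit steps: [1, 1, 5, 2, 4]
First to escape: p0 at step 1

Answer: 0 1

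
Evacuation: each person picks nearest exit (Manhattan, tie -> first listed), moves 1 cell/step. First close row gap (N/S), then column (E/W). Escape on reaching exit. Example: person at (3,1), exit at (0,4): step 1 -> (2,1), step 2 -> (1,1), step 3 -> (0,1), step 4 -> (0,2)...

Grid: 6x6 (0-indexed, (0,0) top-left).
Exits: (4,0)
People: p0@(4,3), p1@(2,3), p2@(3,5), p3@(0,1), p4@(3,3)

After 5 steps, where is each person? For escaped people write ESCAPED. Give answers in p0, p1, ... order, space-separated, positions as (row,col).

Step 1: p0:(4,3)->(4,2) | p1:(2,3)->(3,3) | p2:(3,5)->(4,5) | p3:(0,1)->(1,1) | p4:(3,3)->(4,3)
Step 2: p0:(4,2)->(4,1) | p1:(3,3)->(4,3) | p2:(4,5)->(4,4) | p3:(1,1)->(2,1) | p4:(4,3)->(4,2)
Step 3: p0:(4,1)->(4,0)->EXIT | p1:(4,3)->(4,2) | p2:(4,4)->(4,3) | p3:(2,1)->(3,1) | p4:(4,2)->(4,1)
Step 4: p0:escaped | p1:(4,2)->(4,1) | p2:(4,3)->(4,2) | p3:(3,1)->(4,1) | p4:(4,1)->(4,0)->EXIT
Step 5: p0:escaped | p1:(4,1)->(4,0)->EXIT | p2:(4,2)->(4,1) | p3:(4,1)->(4,0)->EXIT | p4:escaped

ESCAPED ESCAPED (4,1) ESCAPED ESCAPED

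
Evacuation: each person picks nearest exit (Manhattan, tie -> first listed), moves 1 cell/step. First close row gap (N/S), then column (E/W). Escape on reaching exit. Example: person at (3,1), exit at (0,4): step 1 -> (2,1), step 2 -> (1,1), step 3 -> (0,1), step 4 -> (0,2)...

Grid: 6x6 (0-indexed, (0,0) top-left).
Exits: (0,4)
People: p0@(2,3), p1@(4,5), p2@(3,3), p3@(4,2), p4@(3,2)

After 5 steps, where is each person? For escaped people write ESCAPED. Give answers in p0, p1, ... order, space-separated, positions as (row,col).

Step 1: p0:(2,3)->(1,3) | p1:(4,5)->(3,5) | p2:(3,3)->(2,3) | p3:(4,2)->(3,2) | p4:(3,2)->(2,2)
Step 2: p0:(1,3)->(0,3) | p1:(3,5)->(2,5) | p2:(2,3)->(1,3) | p3:(3,2)->(2,2) | p4:(2,2)->(1,2)
Step 3: p0:(0,3)->(0,4)->EXIT | p1:(2,5)->(1,5) | p2:(1,3)->(0,3) | p3:(2,2)->(1,2) | p4:(1,2)->(0,2)
Step 4: p0:escaped | p1:(1,5)->(0,5) | p2:(0,3)->(0,4)->EXIT | p3:(1,2)->(0,2) | p4:(0,2)->(0,3)
Step 5: p0:escaped | p1:(0,5)->(0,4)->EXIT | p2:escaped | p3:(0,2)->(0,3) | p4:(0,3)->(0,4)->EXIT

ESCAPED ESCAPED ESCAPED (0,3) ESCAPED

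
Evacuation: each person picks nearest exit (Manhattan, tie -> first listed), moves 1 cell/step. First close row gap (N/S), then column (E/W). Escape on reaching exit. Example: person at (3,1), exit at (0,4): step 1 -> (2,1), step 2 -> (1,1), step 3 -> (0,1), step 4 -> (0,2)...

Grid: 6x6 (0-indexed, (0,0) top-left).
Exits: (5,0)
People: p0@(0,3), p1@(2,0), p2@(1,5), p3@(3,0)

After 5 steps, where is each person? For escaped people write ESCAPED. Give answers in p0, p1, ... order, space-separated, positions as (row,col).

Step 1: p0:(0,3)->(1,3) | p1:(2,0)->(3,0) | p2:(1,5)->(2,5) | p3:(3,0)->(4,0)
Step 2: p0:(1,3)->(2,3) | p1:(3,0)->(4,0) | p2:(2,5)->(3,5) | p3:(4,0)->(5,0)->EXIT
Step 3: p0:(2,3)->(3,3) | p1:(4,0)->(5,0)->EXIT | p2:(3,5)->(4,5) | p3:escaped
Step 4: p0:(3,3)->(4,3) | p1:escaped | p2:(4,5)->(5,5) | p3:escaped
Step 5: p0:(4,3)->(5,3) | p1:escaped | p2:(5,5)->(5,4) | p3:escaped

(5,3) ESCAPED (5,4) ESCAPED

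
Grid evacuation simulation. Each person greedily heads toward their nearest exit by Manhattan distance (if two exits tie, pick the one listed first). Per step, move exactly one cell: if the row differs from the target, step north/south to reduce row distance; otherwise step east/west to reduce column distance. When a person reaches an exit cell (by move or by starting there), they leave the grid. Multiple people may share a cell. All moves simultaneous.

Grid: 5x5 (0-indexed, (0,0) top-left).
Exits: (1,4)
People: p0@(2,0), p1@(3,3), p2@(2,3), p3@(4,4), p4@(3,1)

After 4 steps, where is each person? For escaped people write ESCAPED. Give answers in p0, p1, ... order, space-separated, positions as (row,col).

Step 1: p0:(2,0)->(1,0) | p1:(3,3)->(2,3) | p2:(2,3)->(1,3) | p3:(4,4)->(3,4) | p4:(3,1)->(2,1)
Step 2: p0:(1,0)->(1,1) | p1:(2,3)->(1,3) | p2:(1,3)->(1,4)->EXIT | p3:(3,4)->(2,4) | p4:(2,1)->(1,1)
Step 3: p0:(1,1)->(1,2) | p1:(1,3)->(1,4)->EXIT | p2:escaped | p3:(2,4)->(1,4)->EXIT | p4:(1,1)->(1,2)
Step 4: p0:(1,2)->(1,3) | p1:escaped | p2:escaped | p3:escaped | p4:(1,2)->(1,3)

(1,3) ESCAPED ESCAPED ESCAPED (1,3)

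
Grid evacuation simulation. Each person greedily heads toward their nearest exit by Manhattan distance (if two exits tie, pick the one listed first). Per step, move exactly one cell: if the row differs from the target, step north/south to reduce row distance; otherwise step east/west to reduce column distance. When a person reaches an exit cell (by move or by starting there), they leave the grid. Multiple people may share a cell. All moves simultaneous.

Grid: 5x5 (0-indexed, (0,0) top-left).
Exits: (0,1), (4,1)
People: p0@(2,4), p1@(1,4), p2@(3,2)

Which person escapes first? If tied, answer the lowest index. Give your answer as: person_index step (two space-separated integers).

Answer: 2 2

Derivation:
Step 1: p0:(2,4)->(1,4) | p1:(1,4)->(0,4) | p2:(3,2)->(4,2)
Step 2: p0:(1,4)->(0,4) | p1:(0,4)->(0,3) | p2:(4,2)->(4,1)->EXIT
Step 3: p0:(0,4)->(0,3) | p1:(0,3)->(0,2) | p2:escaped
Step 4: p0:(0,3)->(0,2) | p1:(0,2)->(0,1)->EXIT | p2:escaped
Step 5: p0:(0,2)->(0,1)->EXIT | p1:escaped | p2:escaped
Exit steps: [5, 4, 2]
First to escape: p2 at step 2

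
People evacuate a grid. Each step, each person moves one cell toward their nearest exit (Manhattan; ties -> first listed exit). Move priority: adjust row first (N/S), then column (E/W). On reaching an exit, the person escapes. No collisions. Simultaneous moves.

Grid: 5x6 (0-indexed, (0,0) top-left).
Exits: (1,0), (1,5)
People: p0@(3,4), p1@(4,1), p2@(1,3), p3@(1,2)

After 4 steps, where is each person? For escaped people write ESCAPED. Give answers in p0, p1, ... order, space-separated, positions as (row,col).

Step 1: p0:(3,4)->(2,4) | p1:(4,1)->(3,1) | p2:(1,3)->(1,4) | p3:(1,2)->(1,1)
Step 2: p0:(2,4)->(1,4) | p1:(3,1)->(2,1) | p2:(1,4)->(1,5)->EXIT | p3:(1,1)->(1,0)->EXIT
Step 3: p0:(1,4)->(1,5)->EXIT | p1:(2,1)->(1,1) | p2:escaped | p3:escaped
Step 4: p0:escaped | p1:(1,1)->(1,0)->EXIT | p2:escaped | p3:escaped

ESCAPED ESCAPED ESCAPED ESCAPED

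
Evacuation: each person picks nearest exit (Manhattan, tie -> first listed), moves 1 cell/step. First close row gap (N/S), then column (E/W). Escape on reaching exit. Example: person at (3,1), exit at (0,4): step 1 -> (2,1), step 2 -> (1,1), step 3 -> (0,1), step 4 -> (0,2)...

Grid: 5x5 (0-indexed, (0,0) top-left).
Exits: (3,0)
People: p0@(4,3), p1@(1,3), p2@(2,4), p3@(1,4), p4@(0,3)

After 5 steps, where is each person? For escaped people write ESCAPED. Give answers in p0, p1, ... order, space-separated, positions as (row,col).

Step 1: p0:(4,3)->(3,3) | p1:(1,3)->(2,3) | p2:(2,4)->(3,4) | p3:(1,4)->(2,4) | p4:(0,3)->(1,3)
Step 2: p0:(3,3)->(3,2) | p1:(2,3)->(3,3) | p2:(3,4)->(3,3) | p3:(2,4)->(3,4) | p4:(1,3)->(2,3)
Step 3: p0:(3,2)->(3,1) | p1:(3,3)->(3,2) | p2:(3,3)->(3,2) | p3:(3,4)->(3,3) | p4:(2,3)->(3,3)
Step 4: p0:(3,1)->(3,0)->EXIT | p1:(3,2)->(3,1) | p2:(3,2)->(3,1) | p3:(3,3)->(3,2) | p4:(3,3)->(3,2)
Step 5: p0:escaped | p1:(3,1)->(3,0)->EXIT | p2:(3,1)->(3,0)->EXIT | p3:(3,2)->(3,1) | p4:(3,2)->(3,1)

ESCAPED ESCAPED ESCAPED (3,1) (3,1)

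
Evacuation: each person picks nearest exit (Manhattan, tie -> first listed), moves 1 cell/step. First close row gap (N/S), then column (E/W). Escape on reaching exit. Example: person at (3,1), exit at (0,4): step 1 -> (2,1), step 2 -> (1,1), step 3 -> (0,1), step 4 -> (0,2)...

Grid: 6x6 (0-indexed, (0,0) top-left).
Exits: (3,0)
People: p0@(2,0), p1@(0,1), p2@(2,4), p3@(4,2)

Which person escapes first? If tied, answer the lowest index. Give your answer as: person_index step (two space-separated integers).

Step 1: p0:(2,0)->(3,0)->EXIT | p1:(0,1)->(1,1) | p2:(2,4)->(3,4) | p3:(4,2)->(3,2)
Step 2: p0:escaped | p1:(1,1)->(2,1) | p2:(3,4)->(3,3) | p3:(3,2)->(3,1)
Step 3: p0:escaped | p1:(2,1)->(3,1) | p2:(3,3)->(3,2) | p3:(3,1)->(3,0)->EXIT
Step 4: p0:escaped | p1:(3,1)->(3,0)->EXIT | p2:(3,2)->(3,1) | p3:escaped
Step 5: p0:escaped | p1:escaped | p2:(3,1)->(3,0)->EXIT | p3:escaped
Exit steps: [1, 4, 5, 3]
First to escape: p0 at step 1

Answer: 0 1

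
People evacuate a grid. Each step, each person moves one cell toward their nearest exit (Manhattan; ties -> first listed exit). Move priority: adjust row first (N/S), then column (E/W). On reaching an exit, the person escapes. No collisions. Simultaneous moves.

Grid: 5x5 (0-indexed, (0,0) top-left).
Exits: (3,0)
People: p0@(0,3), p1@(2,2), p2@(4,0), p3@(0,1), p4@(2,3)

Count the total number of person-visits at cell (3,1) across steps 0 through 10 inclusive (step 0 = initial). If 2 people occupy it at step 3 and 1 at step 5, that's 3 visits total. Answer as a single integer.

Step 0: p0@(0,3) p1@(2,2) p2@(4,0) p3@(0,1) p4@(2,3) -> at (3,1): 0 [-], cum=0
Step 1: p0@(1,3) p1@(3,2) p2@ESC p3@(1,1) p4@(3,3) -> at (3,1): 0 [-], cum=0
Step 2: p0@(2,3) p1@(3,1) p2@ESC p3@(2,1) p4@(3,2) -> at (3,1): 1 [p1], cum=1
Step 3: p0@(3,3) p1@ESC p2@ESC p3@(3,1) p4@(3,1) -> at (3,1): 2 [p3,p4], cum=3
Step 4: p0@(3,2) p1@ESC p2@ESC p3@ESC p4@ESC -> at (3,1): 0 [-], cum=3
Step 5: p0@(3,1) p1@ESC p2@ESC p3@ESC p4@ESC -> at (3,1): 1 [p0], cum=4
Step 6: p0@ESC p1@ESC p2@ESC p3@ESC p4@ESC -> at (3,1): 0 [-], cum=4
Total visits = 4

Answer: 4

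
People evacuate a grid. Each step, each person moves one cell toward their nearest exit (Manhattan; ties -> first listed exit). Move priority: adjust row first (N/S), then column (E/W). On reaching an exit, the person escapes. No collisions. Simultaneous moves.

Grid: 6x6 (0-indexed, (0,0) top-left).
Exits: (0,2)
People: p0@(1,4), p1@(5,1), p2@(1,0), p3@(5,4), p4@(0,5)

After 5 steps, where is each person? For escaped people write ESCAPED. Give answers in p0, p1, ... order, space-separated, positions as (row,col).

Step 1: p0:(1,4)->(0,4) | p1:(5,1)->(4,1) | p2:(1,0)->(0,0) | p3:(5,4)->(4,4) | p4:(0,5)->(0,4)
Step 2: p0:(0,4)->(0,3) | p1:(4,1)->(3,1) | p2:(0,0)->(0,1) | p3:(4,4)->(3,4) | p4:(0,4)->(0,3)
Step 3: p0:(0,3)->(0,2)->EXIT | p1:(3,1)->(2,1) | p2:(0,1)->(0,2)->EXIT | p3:(3,4)->(2,4) | p4:(0,3)->(0,2)->EXIT
Step 4: p0:escaped | p1:(2,1)->(1,1) | p2:escaped | p3:(2,4)->(1,4) | p4:escaped
Step 5: p0:escaped | p1:(1,1)->(0,1) | p2:escaped | p3:(1,4)->(0,4) | p4:escaped

ESCAPED (0,1) ESCAPED (0,4) ESCAPED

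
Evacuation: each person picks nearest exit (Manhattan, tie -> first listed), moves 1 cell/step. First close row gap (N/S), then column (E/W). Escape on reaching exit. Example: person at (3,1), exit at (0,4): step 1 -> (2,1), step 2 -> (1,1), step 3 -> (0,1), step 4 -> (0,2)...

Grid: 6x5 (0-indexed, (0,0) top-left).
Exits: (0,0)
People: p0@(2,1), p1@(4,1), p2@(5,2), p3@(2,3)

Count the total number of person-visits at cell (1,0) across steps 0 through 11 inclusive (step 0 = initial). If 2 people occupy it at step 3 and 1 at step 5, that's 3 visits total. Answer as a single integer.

Step 0: p0@(2,1) p1@(4,1) p2@(5,2) p3@(2,3) -> at (1,0): 0 [-], cum=0
Step 1: p0@(1,1) p1@(3,1) p2@(4,2) p3@(1,3) -> at (1,0): 0 [-], cum=0
Step 2: p0@(0,1) p1@(2,1) p2@(3,2) p3@(0,3) -> at (1,0): 0 [-], cum=0
Step 3: p0@ESC p1@(1,1) p2@(2,2) p3@(0,2) -> at (1,0): 0 [-], cum=0
Step 4: p0@ESC p1@(0,1) p2@(1,2) p3@(0,1) -> at (1,0): 0 [-], cum=0
Step 5: p0@ESC p1@ESC p2@(0,2) p3@ESC -> at (1,0): 0 [-], cum=0
Step 6: p0@ESC p1@ESC p2@(0,1) p3@ESC -> at (1,0): 0 [-], cum=0
Step 7: p0@ESC p1@ESC p2@ESC p3@ESC -> at (1,0): 0 [-], cum=0
Total visits = 0

Answer: 0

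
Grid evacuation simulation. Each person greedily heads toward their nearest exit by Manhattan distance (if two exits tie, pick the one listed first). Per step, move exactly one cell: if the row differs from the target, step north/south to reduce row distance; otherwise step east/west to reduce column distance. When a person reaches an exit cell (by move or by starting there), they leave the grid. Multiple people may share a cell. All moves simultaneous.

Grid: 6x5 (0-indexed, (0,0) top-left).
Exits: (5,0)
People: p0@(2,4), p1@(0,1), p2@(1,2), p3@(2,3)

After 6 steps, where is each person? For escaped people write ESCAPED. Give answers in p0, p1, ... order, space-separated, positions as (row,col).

Step 1: p0:(2,4)->(3,4) | p1:(0,1)->(1,1) | p2:(1,2)->(2,2) | p3:(2,3)->(3,3)
Step 2: p0:(3,4)->(4,4) | p1:(1,1)->(2,1) | p2:(2,2)->(3,2) | p3:(3,3)->(4,3)
Step 3: p0:(4,4)->(5,4) | p1:(2,1)->(3,1) | p2:(3,2)->(4,2) | p3:(4,3)->(5,3)
Step 4: p0:(5,4)->(5,3) | p1:(3,1)->(4,1) | p2:(4,2)->(5,2) | p3:(5,3)->(5,2)
Step 5: p0:(5,3)->(5,2) | p1:(4,1)->(5,1) | p2:(5,2)->(5,1) | p3:(5,2)->(5,1)
Step 6: p0:(5,2)->(5,1) | p1:(5,1)->(5,0)->EXIT | p2:(5,1)->(5,0)->EXIT | p3:(5,1)->(5,0)->EXIT

(5,1) ESCAPED ESCAPED ESCAPED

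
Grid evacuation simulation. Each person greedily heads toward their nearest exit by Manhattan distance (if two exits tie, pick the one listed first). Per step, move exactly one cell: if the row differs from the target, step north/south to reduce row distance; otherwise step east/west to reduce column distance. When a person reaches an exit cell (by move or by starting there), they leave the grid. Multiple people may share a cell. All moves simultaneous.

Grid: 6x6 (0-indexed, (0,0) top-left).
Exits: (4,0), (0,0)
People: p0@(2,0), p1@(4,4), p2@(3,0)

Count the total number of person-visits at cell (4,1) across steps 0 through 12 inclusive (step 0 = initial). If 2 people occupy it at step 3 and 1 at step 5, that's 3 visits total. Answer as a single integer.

Answer: 1

Derivation:
Step 0: p0@(2,0) p1@(4,4) p2@(3,0) -> at (4,1): 0 [-], cum=0
Step 1: p0@(3,0) p1@(4,3) p2@ESC -> at (4,1): 0 [-], cum=0
Step 2: p0@ESC p1@(4,2) p2@ESC -> at (4,1): 0 [-], cum=0
Step 3: p0@ESC p1@(4,1) p2@ESC -> at (4,1): 1 [p1], cum=1
Step 4: p0@ESC p1@ESC p2@ESC -> at (4,1): 0 [-], cum=1
Total visits = 1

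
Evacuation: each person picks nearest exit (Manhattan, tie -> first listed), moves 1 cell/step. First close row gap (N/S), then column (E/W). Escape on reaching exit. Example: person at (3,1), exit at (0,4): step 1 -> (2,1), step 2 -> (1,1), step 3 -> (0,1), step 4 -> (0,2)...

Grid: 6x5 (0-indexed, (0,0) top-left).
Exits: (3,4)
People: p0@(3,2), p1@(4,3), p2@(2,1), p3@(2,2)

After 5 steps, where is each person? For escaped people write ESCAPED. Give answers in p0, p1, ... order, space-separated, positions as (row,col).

Step 1: p0:(3,2)->(3,3) | p1:(4,3)->(3,3) | p2:(2,1)->(3,1) | p3:(2,2)->(3,2)
Step 2: p0:(3,3)->(3,4)->EXIT | p1:(3,3)->(3,4)->EXIT | p2:(3,1)->(3,2) | p3:(3,2)->(3,3)
Step 3: p0:escaped | p1:escaped | p2:(3,2)->(3,3) | p3:(3,3)->(3,4)->EXIT
Step 4: p0:escaped | p1:escaped | p2:(3,3)->(3,4)->EXIT | p3:escaped

ESCAPED ESCAPED ESCAPED ESCAPED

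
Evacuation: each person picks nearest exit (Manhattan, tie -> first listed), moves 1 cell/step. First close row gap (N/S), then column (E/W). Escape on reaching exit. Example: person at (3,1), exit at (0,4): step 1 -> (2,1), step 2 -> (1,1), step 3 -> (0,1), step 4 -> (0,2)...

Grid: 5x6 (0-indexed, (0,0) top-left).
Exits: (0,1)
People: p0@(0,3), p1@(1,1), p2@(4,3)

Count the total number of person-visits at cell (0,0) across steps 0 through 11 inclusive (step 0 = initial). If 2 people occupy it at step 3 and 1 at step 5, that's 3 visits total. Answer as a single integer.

Step 0: p0@(0,3) p1@(1,1) p2@(4,3) -> at (0,0): 0 [-], cum=0
Step 1: p0@(0,2) p1@ESC p2@(3,3) -> at (0,0): 0 [-], cum=0
Step 2: p0@ESC p1@ESC p2@(2,3) -> at (0,0): 0 [-], cum=0
Step 3: p0@ESC p1@ESC p2@(1,3) -> at (0,0): 0 [-], cum=0
Step 4: p0@ESC p1@ESC p2@(0,3) -> at (0,0): 0 [-], cum=0
Step 5: p0@ESC p1@ESC p2@(0,2) -> at (0,0): 0 [-], cum=0
Step 6: p0@ESC p1@ESC p2@ESC -> at (0,0): 0 [-], cum=0
Total visits = 0

Answer: 0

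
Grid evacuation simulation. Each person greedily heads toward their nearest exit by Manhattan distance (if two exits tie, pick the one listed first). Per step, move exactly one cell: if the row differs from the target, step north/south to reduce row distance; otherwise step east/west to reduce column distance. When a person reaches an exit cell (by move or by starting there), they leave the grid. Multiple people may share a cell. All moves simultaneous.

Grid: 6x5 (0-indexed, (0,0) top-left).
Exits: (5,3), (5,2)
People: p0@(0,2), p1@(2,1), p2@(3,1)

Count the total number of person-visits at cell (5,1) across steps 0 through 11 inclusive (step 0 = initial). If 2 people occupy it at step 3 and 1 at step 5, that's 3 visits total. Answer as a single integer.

Step 0: p0@(0,2) p1@(2,1) p2@(3,1) -> at (5,1): 0 [-], cum=0
Step 1: p0@(1,2) p1@(3,1) p2@(4,1) -> at (5,1): 0 [-], cum=0
Step 2: p0@(2,2) p1@(4,1) p2@(5,1) -> at (5,1): 1 [p2], cum=1
Step 3: p0@(3,2) p1@(5,1) p2@ESC -> at (5,1): 1 [p1], cum=2
Step 4: p0@(4,2) p1@ESC p2@ESC -> at (5,1): 0 [-], cum=2
Step 5: p0@ESC p1@ESC p2@ESC -> at (5,1): 0 [-], cum=2
Total visits = 2

Answer: 2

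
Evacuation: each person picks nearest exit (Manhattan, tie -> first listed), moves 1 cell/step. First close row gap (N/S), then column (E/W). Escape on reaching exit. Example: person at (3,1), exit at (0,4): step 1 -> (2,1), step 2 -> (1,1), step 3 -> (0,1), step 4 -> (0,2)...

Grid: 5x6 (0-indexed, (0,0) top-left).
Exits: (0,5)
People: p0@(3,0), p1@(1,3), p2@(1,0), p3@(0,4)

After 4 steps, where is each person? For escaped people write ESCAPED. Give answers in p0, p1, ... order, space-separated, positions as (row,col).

Step 1: p0:(3,0)->(2,0) | p1:(1,3)->(0,3) | p2:(1,0)->(0,0) | p3:(0,4)->(0,5)->EXIT
Step 2: p0:(2,0)->(1,0) | p1:(0,3)->(0,4) | p2:(0,0)->(0,1) | p3:escaped
Step 3: p0:(1,0)->(0,0) | p1:(0,4)->(0,5)->EXIT | p2:(0,1)->(0,2) | p3:escaped
Step 4: p0:(0,0)->(0,1) | p1:escaped | p2:(0,2)->(0,3) | p3:escaped

(0,1) ESCAPED (0,3) ESCAPED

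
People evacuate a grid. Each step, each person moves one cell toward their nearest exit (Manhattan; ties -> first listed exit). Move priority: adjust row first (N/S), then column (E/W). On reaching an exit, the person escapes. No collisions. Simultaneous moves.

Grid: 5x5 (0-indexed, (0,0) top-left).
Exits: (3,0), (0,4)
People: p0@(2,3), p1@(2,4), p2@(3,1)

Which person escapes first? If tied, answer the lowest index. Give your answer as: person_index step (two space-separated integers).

Answer: 2 1

Derivation:
Step 1: p0:(2,3)->(1,3) | p1:(2,4)->(1,4) | p2:(3,1)->(3,0)->EXIT
Step 2: p0:(1,3)->(0,3) | p1:(1,4)->(0,4)->EXIT | p2:escaped
Step 3: p0:(0,3)->(0,4)->EXIT | p1:escaped | p2:escaped
Exit steps: [3, 2, 1]
First to escape: p2 at step 1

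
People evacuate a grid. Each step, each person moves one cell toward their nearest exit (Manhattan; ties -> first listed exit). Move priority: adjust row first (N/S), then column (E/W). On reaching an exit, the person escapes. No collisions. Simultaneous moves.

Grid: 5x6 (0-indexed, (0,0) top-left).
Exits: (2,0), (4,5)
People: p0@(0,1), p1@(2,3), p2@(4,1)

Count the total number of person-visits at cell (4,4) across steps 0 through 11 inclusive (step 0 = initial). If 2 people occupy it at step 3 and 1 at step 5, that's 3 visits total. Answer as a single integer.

Step 0: p0@(0,1) p1@(2,3) p2@(4,1) -> at (4,4): 0 [-], cum=0
Step 1: p0@(1,1) p1@(2,2) p2@(3,1) -> at (4,4): 0 [-], cum=0
Step 2: p0@(2,1) p1@(2,1) p2@(2,1) -> at (4,4): 0 [-], cum=0
Step 3: p0@ESC p1@ESC p2@ESC -> at (4,4): 0 [-], cum=0
Total visits = 0

Answer: 0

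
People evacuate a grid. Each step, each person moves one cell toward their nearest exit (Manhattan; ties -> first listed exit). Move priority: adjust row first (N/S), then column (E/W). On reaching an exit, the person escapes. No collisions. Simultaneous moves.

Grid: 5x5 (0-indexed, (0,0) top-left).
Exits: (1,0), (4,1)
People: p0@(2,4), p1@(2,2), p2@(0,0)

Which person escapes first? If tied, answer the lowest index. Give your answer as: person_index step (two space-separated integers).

Step 1: p0:(2,4)->(1,4) | p1:(2,2)->(1,2) | p2:(0,0)->(1,0)->EXIT
Step 2: p0:(1,4)->(1,3) | p1:(1,2)->(1,1) | p2:escaped
Step 3: p0:(1,3)->(1,2) | p1:(1,1)->(1,0)->EXIT | p2:escaped
Step 4: p0:(1,2)->(1,1) | p1:escaped | p2:escaped
Step 5: p0:(1,1)->(1,0)->EXIT | p1:escaped | p2:escaped
Exit steps: [5, 3, 1]
First to escape: p2 at step 1

Answer: 2 1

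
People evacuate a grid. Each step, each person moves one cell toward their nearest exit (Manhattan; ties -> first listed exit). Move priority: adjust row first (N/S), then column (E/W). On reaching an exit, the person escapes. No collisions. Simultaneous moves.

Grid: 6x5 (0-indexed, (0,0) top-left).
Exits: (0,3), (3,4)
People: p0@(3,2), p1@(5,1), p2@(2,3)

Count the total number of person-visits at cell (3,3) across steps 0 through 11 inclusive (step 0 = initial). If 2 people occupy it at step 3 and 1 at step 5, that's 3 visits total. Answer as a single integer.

Step 0: p0@(3,2) p1@(5,1) p2@(2,3) -> at (3,3): 0 [-], cum=0
Step 1: p0@(3,3) p1@(4,1) p2@(1,3) -> at (3,3): 1 [p0], cum=1
Step 2: p0@ESC p1@(3,1) p2@ESC -> at (3,3): 0 [-], cum=1
Step 3: p0@ESC p1@(3,2) p2@ESC -> at (3,3): 0 [-], cum=1
Step 4: p0@ESC p1@(3,3) p2@ESC -> at (3,3): 1 [p1], cum=2
Step 5: p0@ESC p1@ESC p2@ESC -> at (3,3): 0 [-], cum=2
Total visits = 2

Answer: 2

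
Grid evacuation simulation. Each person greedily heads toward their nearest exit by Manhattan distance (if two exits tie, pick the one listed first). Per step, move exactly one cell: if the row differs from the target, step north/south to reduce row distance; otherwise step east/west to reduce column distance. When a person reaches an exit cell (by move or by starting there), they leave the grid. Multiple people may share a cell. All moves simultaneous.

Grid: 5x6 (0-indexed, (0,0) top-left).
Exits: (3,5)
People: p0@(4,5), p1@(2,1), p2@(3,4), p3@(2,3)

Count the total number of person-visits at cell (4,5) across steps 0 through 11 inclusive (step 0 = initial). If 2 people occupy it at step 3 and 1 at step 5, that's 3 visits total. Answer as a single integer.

Answer: 1

Derivation:
Step 0: p0@(4,5) p1@(2,1) p2@(3,4) p3@(2,3) -> at (4,5): 1 [p0], cum=1
Step 1: p0@ESC p1@(3,1) p2@ESC p3@(3,3) -> at (4,5): 0 [-], cum=1
Step 2: p0@ESC p1@(3,2) p2@ESC p3@(3,4) -> at (4,5): 0 [-], cum=1
Step 3: p0@ESC p1@(3,3) p2@ESC p3@ESC -> at (4,5): 0 [-], cum=1
Step 4: p0@ESC p1@(3,4) p2@ESC p3@ESC -> at (4,5): 0 [-], cum=1
Step 5: p0@ESC p1@ESC p2@ESC p3@ESC -> at (4,5): 0 [-], cum=1
Total visits = 1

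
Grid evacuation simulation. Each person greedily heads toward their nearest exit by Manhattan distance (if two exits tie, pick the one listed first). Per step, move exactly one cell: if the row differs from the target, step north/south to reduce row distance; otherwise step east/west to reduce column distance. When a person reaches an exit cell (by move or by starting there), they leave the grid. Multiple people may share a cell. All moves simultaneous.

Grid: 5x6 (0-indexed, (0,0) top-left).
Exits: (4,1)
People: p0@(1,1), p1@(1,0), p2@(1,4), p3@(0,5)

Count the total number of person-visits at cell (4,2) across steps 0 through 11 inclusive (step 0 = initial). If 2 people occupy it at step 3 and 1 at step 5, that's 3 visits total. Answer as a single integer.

Step 0: p0@(1,1) p1@(1,0) p2@(1,4) p3@(0,5) -> at (4,2): 0 [-], cum=0
Step 1: p0@(2,1) p1@(2,0) p2@(2,4) p3@(1,5) -> at (4,2): 0 [-], cum=0
Step 2: p0@(3,1) p1@(3,0) p2@(3,4) p3@(2,5) -> at (4,2): 0 [-], cum=0
Step 3: p0@ESC p1@(4,0) p2@(4,4) p3@(3,5) -> at (4,2): 0 [-], cum=0
Step 4: p0@ESC p1@ESC p2@(4,3) p3@(4,5) -> at (4,2): 0 [-], cum=0
Step 5: p0@ESC p1@ESC p2@(4,2) p3@(4,4) -> at (4,2): 1 [p2], cum=1
Step 6: p0@ESC p1@ESC p2@ESC p3@(4,3) -> at (4,2): 0 [-], cum=1
Step 7: p0@ESC p1@ESC p2@ESC p3@(4,2) -> at (4,2): 1 [p3], cum=2
Step 8: p0@ESC p1@ESC p2@ESC p3@ESC -> at (4,2): 0 [-], cum=2
Total visits = 2

Answer: 2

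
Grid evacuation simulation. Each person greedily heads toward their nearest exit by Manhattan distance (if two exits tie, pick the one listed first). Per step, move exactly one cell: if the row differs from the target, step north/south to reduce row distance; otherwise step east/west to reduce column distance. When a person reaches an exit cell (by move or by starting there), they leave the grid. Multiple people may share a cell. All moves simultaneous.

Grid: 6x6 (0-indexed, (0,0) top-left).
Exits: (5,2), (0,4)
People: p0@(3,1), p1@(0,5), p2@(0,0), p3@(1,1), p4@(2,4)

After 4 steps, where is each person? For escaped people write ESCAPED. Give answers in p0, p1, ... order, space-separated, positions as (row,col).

Step 1: p0:(3,1)->(4,1) | p1:(0,5)->(0,4)->EXIT | p2:(0,0)->(0,1) | p3:(1,1)->(0,1) | p4:(2,4)->(1,4)
Step 2: p0:(4,1)->(5,1) | p1:escaped | p2:(0,1)->(0,2) | p3:(0,1)->(0,2) | p4:(1,4)->(0,4)->EXIT
Step 3: p0:(5,1)->(5,2)->EXIT | p1:escaped | p2:(0,2)->(0,3) | p3:(0,2)->(0,3) | p4:escaped
Step 4: p0:escaped | p1:escaped | p2:(0,3)->(0,4)->EXIT | p3:(0,3)->(0,4)->EXIT | p4:escaped

ESCAPED ESCAPED ESCAPED ESCAPED ESCAPED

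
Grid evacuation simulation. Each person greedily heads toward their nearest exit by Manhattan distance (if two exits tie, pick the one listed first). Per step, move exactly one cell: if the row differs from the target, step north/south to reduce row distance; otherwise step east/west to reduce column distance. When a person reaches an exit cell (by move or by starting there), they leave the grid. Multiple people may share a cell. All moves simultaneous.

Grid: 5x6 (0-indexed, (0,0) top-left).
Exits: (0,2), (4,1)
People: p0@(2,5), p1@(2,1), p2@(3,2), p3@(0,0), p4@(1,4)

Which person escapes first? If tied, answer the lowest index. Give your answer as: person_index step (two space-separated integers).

Answer: 1 2

Derivation:
Step 1: p0:(2,5)->(1,5) | p1:(2,1)->(3,1) | p2:(3,2)->(4,2) | p3:(0,0)->(0,1) | p4:(1,4)->(0,4)
Step 2: p0:(1,5)->(0,5) | p1:(3,1)->(4,1)->EXIT | p2:(4,2)->(4,1)->EXIT | p3:(0,1)->(0,2)->EXIT | p4:(0,4)->(0,3)
Step 3: p0:(0,5)->(0,4) | p1:escaped | p2:escaped | p3:escaped | p4:(0,3)->(0,2)->EXIT
Step 4: p0:(0,4)->(0,3) | p1:escaped | p2:escaped | p3:escaped | p4:escaped
Step 5: p0:(0,3)->(0,2)->EXIT | p1:escaped | p2:escaped | p3:escaped | p4:escaped
Exit steps: [5, 2, 2, 2, 3]
First to escape: p1 at step 2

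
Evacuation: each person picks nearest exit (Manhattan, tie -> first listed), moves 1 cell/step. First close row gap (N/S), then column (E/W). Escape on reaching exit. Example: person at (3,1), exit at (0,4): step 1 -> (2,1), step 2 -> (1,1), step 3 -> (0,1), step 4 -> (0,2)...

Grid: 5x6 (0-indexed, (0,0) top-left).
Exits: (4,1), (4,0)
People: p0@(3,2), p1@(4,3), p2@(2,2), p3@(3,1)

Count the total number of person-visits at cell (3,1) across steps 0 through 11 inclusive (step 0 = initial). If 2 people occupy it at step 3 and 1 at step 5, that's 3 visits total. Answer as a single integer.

Step 0: p0@(3,2) p1@(4,3) p2@(2,2) p3@(3,1) -> at (3,1): 1 [p3], cum=1
Step 1: p0@(4,2) p1@(4,2) p2@(3,2) p3@ESC -> at (3,1): 0 [-], cum=1
Step 2: p0@ESC p1@ESC p2@(4,2) p3@ESC -> at (3,1): 0 [-], cum=1
Step 3: p0@ESC p1@ESC p2@ESC p3@ESC -> at (3,1): 0 [-], cum=1
Total visits = 1

Answer: 1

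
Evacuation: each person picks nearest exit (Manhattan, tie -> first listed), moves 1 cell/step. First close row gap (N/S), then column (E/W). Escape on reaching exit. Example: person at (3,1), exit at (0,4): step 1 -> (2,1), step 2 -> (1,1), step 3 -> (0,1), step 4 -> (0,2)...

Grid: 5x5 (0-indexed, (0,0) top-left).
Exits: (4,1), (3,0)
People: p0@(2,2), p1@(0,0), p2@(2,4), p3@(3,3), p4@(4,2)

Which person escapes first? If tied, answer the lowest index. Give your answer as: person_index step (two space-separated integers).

Answer: 4 1

Derivation:
Step 1: p0:(2,2)->(3,2) | p1:(0,0)->(1,0) | p2:(2,4)->(3,4) | p3:(3,3)->(4,3) | p4:(4,2)->(4,1)->EXIT
Step 2: p0:(3,2)->(4,2) | p1:(1,0)->(2,0) | p2:(3,4)->(4,4) | p3:(4,3)->(4,2) | p4:escaped
Step 3: p0:(4,2)->(4,1)->EXIT | p1:(2,0)->(3,0)->EXIT | p2:(4,4)->(4,3) | p3:(4,2)->(4,1)->EXIT | p4:escaped
Step 4: p0:escaped | p1:escaped | p2:(4,3)->(4,2) | p3:escaped | p4:escaped
Step 5: p0:escaped | p1:escaped | p2:(4,2)->(4,1)->EXIT | p3:escaped | p4:escaped
Exit steps: [3, 3, 5, 3, 1]
First to escape: p4 at step 1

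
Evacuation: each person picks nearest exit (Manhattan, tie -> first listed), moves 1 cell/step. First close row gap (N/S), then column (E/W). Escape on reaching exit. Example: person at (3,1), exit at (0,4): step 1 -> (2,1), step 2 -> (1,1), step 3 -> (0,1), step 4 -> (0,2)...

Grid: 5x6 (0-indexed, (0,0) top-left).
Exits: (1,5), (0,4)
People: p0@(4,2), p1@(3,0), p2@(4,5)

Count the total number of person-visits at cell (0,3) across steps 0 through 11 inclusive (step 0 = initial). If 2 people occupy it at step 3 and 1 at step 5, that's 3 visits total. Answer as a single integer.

Step 0: p0@(4,2) p1@(3,0) p2@(4,5) -> at (0,3): 0 [-], cum=0
Step 1: p0@(3,2) p1@(2,0) p2@(3,5) -> at (0,3): 0 [-], cum=0
Step 2: p0@(2,2) p1@(1,0) p2@(2,5) -> at (0,3): 0 [-], cum=0
Step 3: p0@(1,2) p1@(1,1) p2@ESC -> at (0,3): 0 [-], cum=0
Step 4: p0@(1,3) p1@(1,2) p2@ESC -> at (0,3): 0 [-], cum=0
Step 5: p0@(1,4) p1@(1,3) p2@ESC -> at (0,3): 0 [-], cum=0
Step 6: p0@ESC p1@(1,4) p2@ESC -> at (0,3): 0 [-], cum=0
Step 7: p0@ESC p1@ESC p2@ESC -> at (0,3): 0 [-], cum=0
Total visits = 0

Answer: 0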